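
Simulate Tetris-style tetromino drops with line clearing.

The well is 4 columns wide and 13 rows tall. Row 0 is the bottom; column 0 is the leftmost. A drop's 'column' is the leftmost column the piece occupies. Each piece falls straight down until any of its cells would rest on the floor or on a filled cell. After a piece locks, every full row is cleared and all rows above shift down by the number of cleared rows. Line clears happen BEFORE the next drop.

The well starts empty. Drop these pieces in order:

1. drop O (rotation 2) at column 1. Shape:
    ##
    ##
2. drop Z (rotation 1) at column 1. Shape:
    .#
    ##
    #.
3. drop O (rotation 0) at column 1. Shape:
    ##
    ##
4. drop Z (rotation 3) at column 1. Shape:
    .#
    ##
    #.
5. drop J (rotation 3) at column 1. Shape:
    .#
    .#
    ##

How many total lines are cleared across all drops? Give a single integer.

Drop 1: O rot2 at col 1 lands with bottom-row=0; cleared 0 line(s) (total 0); column heights now [0 2 2 0], max=2
Drop 2: Z rot1 at col 1 lands with bottom-row=2; cleared 0 line(s) (total 0); column heights now [0 4 5 0], max=5
Drop 3: O rot0 at col 1 lands with bottom-row=5; cleared 0 line(s) (total 0); column heights now [0 7 7 0], max=7
Drop 4: Z rot3 at col 1 lands with bottom-row=7; cleared 0 line(s) (total 0); column heights now [0 9 10 0], max=10
Drop 5: J rot3 at col 1 lands with bottom-row=10; cleared 0 line(s) (total 0); column heights now [0 11 13 0], max=13

Answer: 0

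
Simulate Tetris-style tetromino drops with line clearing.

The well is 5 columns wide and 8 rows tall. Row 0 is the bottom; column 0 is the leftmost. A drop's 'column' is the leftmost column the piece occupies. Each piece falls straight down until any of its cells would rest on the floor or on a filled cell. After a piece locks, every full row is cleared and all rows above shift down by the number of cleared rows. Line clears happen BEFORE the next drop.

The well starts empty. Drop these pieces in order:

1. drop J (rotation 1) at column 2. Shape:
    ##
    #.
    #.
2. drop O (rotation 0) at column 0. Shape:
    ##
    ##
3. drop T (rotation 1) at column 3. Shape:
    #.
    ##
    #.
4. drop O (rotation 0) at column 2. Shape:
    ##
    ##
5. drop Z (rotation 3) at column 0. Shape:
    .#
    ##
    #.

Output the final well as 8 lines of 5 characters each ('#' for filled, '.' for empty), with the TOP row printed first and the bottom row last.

Answer: ..##.
..##.
...#.
.#.##
##.#.
#.##.
###..
###..

Derivation:
Drop 1: J rot1 at col 2 lands with bottom-row=0; cleared 0 line(s) (total 0); column heights now [0 0 3 3 0], max=3
Drop 2: O rot0 at col 0 lands with bottom-row=0; cleared 0 line(s) (total 0); column heights now [2 2 3 3 0], max=3
Drop 3: T rot1 at col 3 lands with bottom-row=3; cleared 0 line(s) (total 0); column heights now [2 2 3 6 5], max=6
Drop 4: O rot0 at col 2 lands with bottom-row=6; cleared 0 line(s) (total 0); column heights now [2 2 8 8 5], max=8
Drop 5: Z rot3 at col 0 lands with bottom-row=2; cleared 0 line(s) (total 0); column heights now [4 5 8 8 5], max=8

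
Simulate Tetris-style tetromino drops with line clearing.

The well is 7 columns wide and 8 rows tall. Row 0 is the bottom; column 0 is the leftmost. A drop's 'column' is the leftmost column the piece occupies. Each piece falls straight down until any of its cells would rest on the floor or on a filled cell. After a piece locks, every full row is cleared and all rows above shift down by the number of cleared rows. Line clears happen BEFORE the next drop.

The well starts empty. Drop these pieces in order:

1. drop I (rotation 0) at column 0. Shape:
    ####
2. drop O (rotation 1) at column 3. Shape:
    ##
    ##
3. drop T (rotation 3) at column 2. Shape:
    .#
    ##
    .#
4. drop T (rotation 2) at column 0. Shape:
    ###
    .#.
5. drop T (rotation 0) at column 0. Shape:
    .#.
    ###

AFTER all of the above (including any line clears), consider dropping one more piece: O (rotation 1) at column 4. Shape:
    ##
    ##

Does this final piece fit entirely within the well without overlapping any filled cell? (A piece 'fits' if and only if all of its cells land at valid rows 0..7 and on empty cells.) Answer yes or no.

Drop 1: I rot0 at col 0 lands with bottom-row=0; cleared 0 line(s) (total 0); column heights now [1 1 1 1 0 0 0], max=1
Drop 2: O rot1 at col 3 lands with bottom-row=1; cleared 0 line(s) (total 0); column heights now [1 1 1 3 3 0 0], max=3
Drop 3: T rot3 at col 2 lands with bottom-row=3; cleared 0 line(s) (total 0); column heights now [1 1 5 6 3 0 0], max=6
Drop 4: T rot2 at col 0 lands with bottom-row=4; cleared 0 line(s) (total 0); column heights now [6 6 6 6 3 0 0], max=6
Drop 5: T rot0 at col 0 lands with bottom-row=6; cleared 0 line(s) (total 0); column heights now [7 8 7 6 3 0 0], max=8
Test piece O rot1 at col 4 (width 2): heights before test = [7 8 7 6 3 0 0]; fits = True

Answer: yes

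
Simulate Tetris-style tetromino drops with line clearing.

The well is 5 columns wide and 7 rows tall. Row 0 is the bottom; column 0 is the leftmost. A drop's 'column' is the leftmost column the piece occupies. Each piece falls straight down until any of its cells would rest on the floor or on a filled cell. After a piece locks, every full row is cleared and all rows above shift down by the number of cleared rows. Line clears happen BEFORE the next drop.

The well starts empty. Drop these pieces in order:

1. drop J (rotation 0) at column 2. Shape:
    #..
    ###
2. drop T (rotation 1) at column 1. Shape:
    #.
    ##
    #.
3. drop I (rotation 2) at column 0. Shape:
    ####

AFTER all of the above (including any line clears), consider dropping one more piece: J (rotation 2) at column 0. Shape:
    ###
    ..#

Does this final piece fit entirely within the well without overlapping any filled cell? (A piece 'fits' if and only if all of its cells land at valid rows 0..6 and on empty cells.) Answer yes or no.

Drop 1: J rot0 at col 2 lands with bottom-row=0; cleared 0 line(s) (total 0); column heights now [0 0 2 1 1], max=2
Drop 2: T rot1 at col 1 lands with bottom-row=1; cleared 0 line(s) (total 0); column heights now [0 4 3 1 1], max=4
Drop 3: I rot2 at col 0 lands with bottom-row=4; cleared 0 line(s) (total 0); column heights now [5 5 5 5 1], max=5
Test piece J rot2 at col 0 (width 3): heights before test = [5 5 5 5 1]; fits = True

Answer: yes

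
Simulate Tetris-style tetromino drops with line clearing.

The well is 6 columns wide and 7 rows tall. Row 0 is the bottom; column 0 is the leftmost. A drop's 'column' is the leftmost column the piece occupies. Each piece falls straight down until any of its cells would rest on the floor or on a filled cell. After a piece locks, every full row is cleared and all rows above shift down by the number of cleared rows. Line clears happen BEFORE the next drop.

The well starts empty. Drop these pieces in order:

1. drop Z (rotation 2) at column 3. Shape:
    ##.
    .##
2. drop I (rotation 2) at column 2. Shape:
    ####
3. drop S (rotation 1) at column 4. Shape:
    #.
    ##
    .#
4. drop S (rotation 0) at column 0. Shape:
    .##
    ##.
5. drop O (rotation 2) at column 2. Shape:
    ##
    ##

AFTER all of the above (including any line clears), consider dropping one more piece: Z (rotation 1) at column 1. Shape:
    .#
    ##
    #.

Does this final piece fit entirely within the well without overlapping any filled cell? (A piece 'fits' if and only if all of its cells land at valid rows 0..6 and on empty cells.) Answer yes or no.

Answer: yes

Derivation:
Drop 1: Z rot2 at col 3 lands with bottom-row=0; cleared 0 line(s) (total 0); column heights now [0 0 0 2 2 1], max=2
Drop 2: I rot2 at col 2 lands with bottom-row=2; cleared 0 line(s) (total 0); column heights now [0 0 3 3 3 3], max=3
Drop 3: S rot1 at col 4 lands with bottom-row=3; cleared 0 line(s) (total 0); column heights now [0 0 3 3 6 5], max=6
Drop 4: S rot0 at col 0 lands with bottom-row=2; cleared 1 line(s) (total 1); column heights now [0 3 3 2 5 4], max=5
Drop 5: O rot2 at col 2 lands with bottom-row=3; cleared 0 line(s) (total 1); column heights now [0 3 5 5 5 4], max=5
Test piece Z rot1 at col 1 (width 2): heights before test = [0 3 5 5 5 4]; fits = True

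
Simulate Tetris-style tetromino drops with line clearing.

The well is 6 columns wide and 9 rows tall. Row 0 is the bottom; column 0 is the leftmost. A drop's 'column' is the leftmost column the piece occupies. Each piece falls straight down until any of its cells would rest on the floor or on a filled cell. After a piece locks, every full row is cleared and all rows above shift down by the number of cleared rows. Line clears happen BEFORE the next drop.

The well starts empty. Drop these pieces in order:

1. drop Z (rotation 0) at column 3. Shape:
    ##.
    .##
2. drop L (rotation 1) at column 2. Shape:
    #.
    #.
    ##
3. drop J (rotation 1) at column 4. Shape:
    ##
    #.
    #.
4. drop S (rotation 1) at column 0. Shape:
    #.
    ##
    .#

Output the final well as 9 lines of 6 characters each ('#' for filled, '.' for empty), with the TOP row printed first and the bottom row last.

Answer: ......
......
......
......
..#.##
..#.#.
#.###.
##.##.
.#..##

Derivation:
Drop 1: Z rot0 at col 3 lands with bottom-row=0; cleared 0 line(s) (total 0); column heights now [0 0 0 2 2 1], max=2
Drop 2: L rot1 at col 2 lands with bottom-row=2; cleared 0 line(s) (total 0); column heights now [0 0 5 3 2 1], max=5
Drop 3: J rot1 at col 4 lands with bottom-row=2; cleared 0 line(s) (total 0); column heights now [0 0 5 3 5 5], max=5
Drop 4: S rot1 at col 0 lands with bottom-row=0; cleared 0 line(s) (total 0); column heights now [3 2 5 3 5 5], max=5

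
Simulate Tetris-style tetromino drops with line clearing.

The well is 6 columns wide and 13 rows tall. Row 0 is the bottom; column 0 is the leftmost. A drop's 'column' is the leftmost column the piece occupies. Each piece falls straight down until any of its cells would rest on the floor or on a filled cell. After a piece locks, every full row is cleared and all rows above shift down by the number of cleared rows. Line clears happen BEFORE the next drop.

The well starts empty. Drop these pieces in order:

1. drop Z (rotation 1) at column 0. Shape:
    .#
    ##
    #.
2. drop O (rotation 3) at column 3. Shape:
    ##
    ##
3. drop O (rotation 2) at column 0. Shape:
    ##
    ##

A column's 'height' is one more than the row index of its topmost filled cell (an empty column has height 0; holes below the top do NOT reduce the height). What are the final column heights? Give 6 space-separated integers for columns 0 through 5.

Drop 1: Z rot1 at col 0 lands with bottom-row=0; cleared 0 line(s) (total 0); column heights now [2 3 0 0 0 0], max=3
Drop 2: O rot3 at col 3 lands with bottom-row=0; cleared 0 line(s) (total 0); column heights now [2 3 0 2 2 0], max=3
Drop 3: O rot2 at col 0 lands with bottom-row=3; cleared 0 line(s) (total 0); column heights now [5 5 0 2 2 0], max=5

Answer: 5 5 0 2 2 0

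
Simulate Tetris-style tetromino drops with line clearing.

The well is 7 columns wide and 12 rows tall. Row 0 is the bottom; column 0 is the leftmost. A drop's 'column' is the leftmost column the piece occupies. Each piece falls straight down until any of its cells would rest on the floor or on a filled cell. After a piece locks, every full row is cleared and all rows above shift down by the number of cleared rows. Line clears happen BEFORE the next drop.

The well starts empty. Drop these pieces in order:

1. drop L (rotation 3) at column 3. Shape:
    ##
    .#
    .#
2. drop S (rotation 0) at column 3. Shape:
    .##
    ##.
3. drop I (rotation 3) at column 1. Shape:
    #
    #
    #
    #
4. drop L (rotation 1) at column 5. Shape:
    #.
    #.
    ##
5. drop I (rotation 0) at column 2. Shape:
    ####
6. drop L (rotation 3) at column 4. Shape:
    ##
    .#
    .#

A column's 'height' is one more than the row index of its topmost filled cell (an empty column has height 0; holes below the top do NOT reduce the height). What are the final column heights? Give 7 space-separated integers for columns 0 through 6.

Answer: 0 4 9 9 12 12 6

Derivation:
Drop 1: L rot3 at col 3 lands with bottom-row=0; cleared 0 line(s) (total 0); column heights now [0 0 0 3 3 0 0], max=3
Drop 2: S rot0 at col 3 lands with bottom-row=3; cleared 0 line(s) (total 0); column heights now [0 0 0 4 5 5 0], max=5
Drop 3: I rot3 at col 1 lands with bottom-row=0; cleared 0 line(s) (total 0); column heights now [0 4 0 4 5 5 0], max=5
Drop 4: L rot1 at col 5 lands with bottom-row=5; cleared 0 line(s) (total 0); column heights now [0 4 0 4 5 8 6], max=8
Drop 5: I rot0 at col 2 lands with bottom-row=8; cleared 0 line(s) (total 0); column heights now [0 4 9 9 9 9 6], max=9
Drop 6: L rot3 at col 4 lands with bottom-row=9; cleared 0 line(s) (total 0); column heights now [0 4 9 9 12 12 6], max=12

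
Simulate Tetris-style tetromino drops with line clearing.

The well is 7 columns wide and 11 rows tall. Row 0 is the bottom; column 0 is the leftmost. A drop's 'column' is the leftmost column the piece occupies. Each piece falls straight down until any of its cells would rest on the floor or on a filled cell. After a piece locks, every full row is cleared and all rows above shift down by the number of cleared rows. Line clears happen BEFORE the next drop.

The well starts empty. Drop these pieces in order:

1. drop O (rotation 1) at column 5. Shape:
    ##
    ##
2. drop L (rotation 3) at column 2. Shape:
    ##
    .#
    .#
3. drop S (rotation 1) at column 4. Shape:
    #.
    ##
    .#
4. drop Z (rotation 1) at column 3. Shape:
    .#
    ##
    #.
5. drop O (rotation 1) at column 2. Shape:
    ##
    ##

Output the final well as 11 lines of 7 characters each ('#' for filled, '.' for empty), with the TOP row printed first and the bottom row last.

Drop 1: O rot1 at col 5 lands with bottom-row=0; cleared 0 line(s) (total 0); column heights now [0 0 0 0 0 2 2], max=2
Drop 2: L rot3 at col 2 lands with bottom-row=0; cleared 0 line(s) (total 0); column heights now [0 0 3 3 0 2 2], max=3
Drop 3: S rot1 at col 4 lands with bottom-row=2; cleared 0 line(s) (total 0); column heights now [0 0 3 3 5 4 2], max=5
Drop 4: Z rot1 at col 3 lands with bottom-row=4; cleared 0 line(s) (total 0); column heights now [0 0 3 6 7 4 2], max=7
Drop 5: O rot1 at col 2 lands with bottom-row=6; cleared 0 line(s) (total 0); column heights now [0 0 8 8 7 4 2], max=8

Answer: .......
.......
.......
..##...
..###..
...##..
...##..
....##.
..##.#.
...#.##
...#.##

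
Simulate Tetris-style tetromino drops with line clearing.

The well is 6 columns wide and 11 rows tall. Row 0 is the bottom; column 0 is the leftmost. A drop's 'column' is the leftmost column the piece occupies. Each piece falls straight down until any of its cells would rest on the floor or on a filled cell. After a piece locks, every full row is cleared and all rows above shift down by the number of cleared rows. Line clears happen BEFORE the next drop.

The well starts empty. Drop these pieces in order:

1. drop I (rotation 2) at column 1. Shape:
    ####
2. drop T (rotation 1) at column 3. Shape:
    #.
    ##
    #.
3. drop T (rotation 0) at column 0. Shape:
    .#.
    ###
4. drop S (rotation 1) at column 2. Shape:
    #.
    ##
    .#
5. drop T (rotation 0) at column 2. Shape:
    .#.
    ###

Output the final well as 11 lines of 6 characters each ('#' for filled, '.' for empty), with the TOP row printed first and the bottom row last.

Answer: ......
......
...#..
..###.
..#...
..##..
...#..
...#..
.#.##.
####..
.####.

Derivation:
Drop 1: I rot2 at col 1 lands with bottom-row=0; cleared 0 line(s) (total 0); column heights now [0 1 1 1 1 0], max=1
Drop 2: T rot1 at col 3 lands with bottom-row=1; cleared 0 line(s) (total 0); column heights now [0 1 1 4 3 0], max=4
Drop 3: T rot0 at col 0 lands with bottom-row=1; cleared 0 line(s) (total 0); column heights now [2 3 2 4 3 0], max=4
Drop 4: S rot1 at col 2 lands with bottom-row=4; cleared 0 line(s) (total 0); column heights now [2 3 7 6 3 0], max=7
Drop 5: T rot0 at col 2 lands with bottom-row=7; cleared 0 line(s) (total 0); column heights now [2 3 8 9 8 0], max=9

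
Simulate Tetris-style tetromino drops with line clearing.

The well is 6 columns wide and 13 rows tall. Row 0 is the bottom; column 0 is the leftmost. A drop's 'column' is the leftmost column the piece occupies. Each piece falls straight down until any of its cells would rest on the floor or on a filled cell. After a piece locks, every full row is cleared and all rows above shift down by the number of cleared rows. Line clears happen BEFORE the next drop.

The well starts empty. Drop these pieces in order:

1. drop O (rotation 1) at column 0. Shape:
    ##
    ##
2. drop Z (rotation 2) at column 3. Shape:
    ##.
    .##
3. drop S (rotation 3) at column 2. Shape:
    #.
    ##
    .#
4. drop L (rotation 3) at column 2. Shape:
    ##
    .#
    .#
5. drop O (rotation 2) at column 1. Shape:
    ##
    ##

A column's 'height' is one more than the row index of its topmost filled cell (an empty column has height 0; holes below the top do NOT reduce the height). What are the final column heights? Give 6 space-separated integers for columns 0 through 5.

Answer: 2 9 9 7 2 1

Derivation:
Drop 1: O rot1 at col 0 lands with bottom-row=0; cleared 0 line(s) (total 0); column heights now [2 2 0 0 0 0], max=2
Drop 2: Z rot2 at col 3 lands with bottom-row=0; cleared 0 line(s) (total 0); column heights now [2 2 0 2 2 1], max=2
Drop 3: S rot3 at col 2 lands with bottom-row=2; cleared 0 line(s) (total 0); column heights now [2 2 5 4 2 1], max=5
Drop 4: L rot3 at col 2 lands with bottom-row=4; cleared 0 line(s) (total 0); column heights now [2 2 7 7 2 1], max=7
Drop 5: O rot2 at col 1 lands with bottom-row=7; cleared 0 line(s) (total 0); column heights now [2 9 9 7 2 1], max=9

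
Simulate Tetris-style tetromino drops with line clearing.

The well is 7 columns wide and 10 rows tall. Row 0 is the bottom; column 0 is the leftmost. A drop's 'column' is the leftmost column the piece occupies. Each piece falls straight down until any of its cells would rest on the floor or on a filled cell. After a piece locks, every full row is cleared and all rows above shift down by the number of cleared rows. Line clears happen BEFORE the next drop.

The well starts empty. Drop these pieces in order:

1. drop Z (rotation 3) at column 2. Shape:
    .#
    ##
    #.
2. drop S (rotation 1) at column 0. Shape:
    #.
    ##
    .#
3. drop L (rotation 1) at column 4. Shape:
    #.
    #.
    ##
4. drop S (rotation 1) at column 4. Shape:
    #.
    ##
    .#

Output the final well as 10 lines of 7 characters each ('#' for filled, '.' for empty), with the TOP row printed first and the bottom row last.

Drop 1: Z rot3 at col 2 lands with bottom-row=0; cleared 0 line(s) (total 0); column heights now [0 0 2 3 0 0 0], max=3
Drop 2: S rot1 at col 0 lands with bottom-row=0; cleared 0 line(s) (total 0); column heights now [3 2 2 3 0 0 0], max=3
Drop 3: L rot1 at col 4 lands with bottom-row=0; cleared 0 line(s) (total 0); column heights now [3 2 2 3 3 1 0], max=3
Drop 4: S rot1 at col 4 lands with bottom-row=2; cleared 0 line(s) (total 0); column heights now [3 2 2 3 5 4 0], max=5

Answer: .......
.......
.......
.......
.......
....#..
....##.
#..###.
#####..
.##.##.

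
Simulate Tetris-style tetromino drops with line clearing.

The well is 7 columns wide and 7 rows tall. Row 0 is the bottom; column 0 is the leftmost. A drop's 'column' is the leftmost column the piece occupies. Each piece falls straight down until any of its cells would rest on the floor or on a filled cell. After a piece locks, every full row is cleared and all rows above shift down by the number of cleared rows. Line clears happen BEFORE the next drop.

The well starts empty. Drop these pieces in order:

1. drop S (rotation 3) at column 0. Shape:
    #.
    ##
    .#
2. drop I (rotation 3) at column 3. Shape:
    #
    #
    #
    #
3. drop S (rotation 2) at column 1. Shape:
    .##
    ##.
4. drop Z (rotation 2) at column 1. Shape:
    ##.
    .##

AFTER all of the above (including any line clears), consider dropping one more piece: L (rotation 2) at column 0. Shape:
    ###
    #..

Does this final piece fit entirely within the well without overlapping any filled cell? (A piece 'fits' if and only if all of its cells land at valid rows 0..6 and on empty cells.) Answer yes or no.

Drop 1: S rot3 at col 0 lands with bottom-row=0; cleared 0 line(s) (total 0); column heights now [3 2 0 0 0 0 0], max=3
Drop 2: I rot3 at col 3 lands with bottom-row=0; cleared 0 line(s) (total 0); column heights now [3 2 0 4 0 0 0], max=4
Drop 3: S rot2 at col 1 lands with bottom-row=3; cleared 0 line(s) (total 0); column heights now [3 4 5 5 0 0 0], max=5
Drop 4: Z rot2 at col 1 lands with bottom-row=5; cleared 0 line(s) (total 0); column heights now [3 7 7 6 0 0 0], max=7
Test piece L rot2 at col 0 (width 3): heights before test = [3 7 7 6 0 0 0]; fits = False

Answer: no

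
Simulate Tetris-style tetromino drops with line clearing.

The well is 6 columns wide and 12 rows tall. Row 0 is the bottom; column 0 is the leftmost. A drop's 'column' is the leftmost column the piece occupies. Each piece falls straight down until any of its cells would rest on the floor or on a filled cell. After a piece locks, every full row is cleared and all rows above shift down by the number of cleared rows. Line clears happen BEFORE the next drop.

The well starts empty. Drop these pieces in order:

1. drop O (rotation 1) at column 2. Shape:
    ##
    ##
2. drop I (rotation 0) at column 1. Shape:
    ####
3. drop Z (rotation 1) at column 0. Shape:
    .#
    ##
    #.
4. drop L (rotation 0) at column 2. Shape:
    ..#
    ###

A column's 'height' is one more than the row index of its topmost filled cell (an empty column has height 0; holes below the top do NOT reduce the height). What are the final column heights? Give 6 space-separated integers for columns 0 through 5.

Answer: 4 5 4 4 5 0

Derivation:
Drop 1: O rot1 at col 2 lands with bottom-row=0; cleared 0 line(s) (total 0); column heights now [0 0 2 2 0 0], max=2
Drop 2: I rot0 at col 1 lands with bottom-row=2; cleared 0 line(s) (total 0); column heights now [0 3 3 3 3 0], max=3
Drop 3: Z rot1 at col 0 lands with bottom-row=2; cleared 0 line(s) (total 0); column heights now [4 5 3 3 3 0], max=5
Drop 4: L rot0 at col 2 lands with bottom-row=3; cleared 0 line(s) (total 0); column heights now [4 5 4 4 5 0], max=5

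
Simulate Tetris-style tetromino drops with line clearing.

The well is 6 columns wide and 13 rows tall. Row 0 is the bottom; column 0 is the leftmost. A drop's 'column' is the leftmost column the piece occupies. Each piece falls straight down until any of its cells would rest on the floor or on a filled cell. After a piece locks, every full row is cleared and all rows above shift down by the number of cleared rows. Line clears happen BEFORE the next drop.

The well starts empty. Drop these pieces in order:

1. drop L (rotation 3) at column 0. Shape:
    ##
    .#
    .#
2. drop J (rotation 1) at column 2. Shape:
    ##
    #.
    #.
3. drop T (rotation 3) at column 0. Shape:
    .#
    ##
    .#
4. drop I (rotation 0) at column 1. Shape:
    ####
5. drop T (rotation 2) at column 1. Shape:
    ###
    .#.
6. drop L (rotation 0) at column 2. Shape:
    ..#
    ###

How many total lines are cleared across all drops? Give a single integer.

Drop 1: L rot3 at col 0 lands with bottom-row=0; cleared 0 line(s) (total 0); column heights now [3 3 0 0 0 0], max=3
Drop 2: J rot1 at col 2 lands with bottom-row=0; cleared 0 line(s) (total 0); column heights now [3 3 3 3 0 0], max=3
Drop 3: T rot3 at col 0 lands with bottom-row=3; cleared 0 line(s) (total 0); column heights now [5 6 3 3 0 0], max=6
Drop 4: I rot0 at col 1 lands with bottom-row=6; cleared 0 line(s) (total 0); column heights now [5 7 7 7 7 0], max=7
Drop 5: T rot2 at col 1 lands with bottom-row=7; cleared 0 line(s) (total 0); column heights now [5 9 9 9 7 0], max=9
Drop 6: L rot0 at col 2 lands with bottom-row=9; cleared 0 line(s) (total 0); column heights now [5 9 10 10 11 0], max=11

Answer: 0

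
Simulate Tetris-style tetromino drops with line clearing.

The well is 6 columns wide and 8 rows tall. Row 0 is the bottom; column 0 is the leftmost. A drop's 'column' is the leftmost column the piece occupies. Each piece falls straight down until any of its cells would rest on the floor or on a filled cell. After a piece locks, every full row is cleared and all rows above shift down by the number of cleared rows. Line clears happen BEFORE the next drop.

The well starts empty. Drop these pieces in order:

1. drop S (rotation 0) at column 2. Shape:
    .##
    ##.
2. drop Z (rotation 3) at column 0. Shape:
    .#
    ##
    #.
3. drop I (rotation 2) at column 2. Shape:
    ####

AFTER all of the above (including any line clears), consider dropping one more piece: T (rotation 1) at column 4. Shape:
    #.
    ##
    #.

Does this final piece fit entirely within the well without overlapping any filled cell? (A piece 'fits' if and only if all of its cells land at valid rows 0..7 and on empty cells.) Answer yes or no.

Drop 1: S rot0 at col 2 lands with bottom-row=0; cleared 0 line(s) (total 0); column heights now [0 0 1 2 2 0], max=2
Drop 2: Z rot3 at col 0 lands with bottom-row=0; cleared 0 line(s) (total 0); column heights now [2 3 1 2 2 0], max=3
Drop 3: I rot2 at col 2 lands with bottom-row=2; cleared 0 line(s) (total 0); column heights now [2 3 3 3 3 3], max=3
Test piece T rot1 at col 4 (width 2): heights before test = [2 3 3 3 3 3]; fits = True

Answer: yes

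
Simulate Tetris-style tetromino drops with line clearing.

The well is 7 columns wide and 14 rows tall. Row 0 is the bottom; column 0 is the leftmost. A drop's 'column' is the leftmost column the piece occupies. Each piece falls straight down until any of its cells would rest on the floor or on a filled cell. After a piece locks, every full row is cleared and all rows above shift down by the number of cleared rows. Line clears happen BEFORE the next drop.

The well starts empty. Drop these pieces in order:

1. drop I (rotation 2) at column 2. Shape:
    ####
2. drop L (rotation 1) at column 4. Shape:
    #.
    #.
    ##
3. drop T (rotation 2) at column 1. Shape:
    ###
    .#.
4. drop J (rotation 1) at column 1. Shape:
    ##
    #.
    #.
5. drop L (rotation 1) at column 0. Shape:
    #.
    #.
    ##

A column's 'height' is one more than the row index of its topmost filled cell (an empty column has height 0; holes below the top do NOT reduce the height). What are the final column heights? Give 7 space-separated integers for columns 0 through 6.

Drop 1: I rot2 at col 2 lands with bottom-row=0; cleared 0 line(s) (total 0); column heights now [0 0 1 1 1 1 0], max=1
Drop 2: L rot1 at col 4 lands with bottom-row=1; cleared 0 line(s) (total 0); column heights now [0 0 1 1 4 2 0], max=4
Drop 3: T rot2 at col 1 lands with bottom-row=1; cleared 0 line(s) (total 0); column heights now [0 3 3 3 4 2 0], max=4
Drop 4: J rot1 at col 1 lands with bottom-row=3; cleared 0 line(s) (total 0); column heights now [0 6 6 3 4 2 0], max=6
Drop 5: L rot1 at col 0 lands with bottom-row=6; cleared 0 line(s) (total 0); column heights now [9 7 6 3 4 2 0], max=9

Answer: 9 7 6 3 4 2 0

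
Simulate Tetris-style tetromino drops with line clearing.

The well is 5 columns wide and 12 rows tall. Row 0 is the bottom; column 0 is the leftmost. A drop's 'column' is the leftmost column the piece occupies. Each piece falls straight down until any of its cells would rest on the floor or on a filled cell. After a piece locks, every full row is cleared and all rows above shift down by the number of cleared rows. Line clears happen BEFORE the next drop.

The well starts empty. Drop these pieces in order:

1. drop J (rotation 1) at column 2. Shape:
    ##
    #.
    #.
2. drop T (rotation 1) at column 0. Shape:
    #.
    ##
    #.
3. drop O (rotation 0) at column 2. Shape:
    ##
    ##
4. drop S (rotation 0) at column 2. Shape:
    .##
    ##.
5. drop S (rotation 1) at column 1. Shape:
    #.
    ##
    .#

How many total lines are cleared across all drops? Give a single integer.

Answer: 0

Derivation:
Drop 1: J rot1 at col 2 lands with bottom-row=0; cleared 0 line(s) (total 0); column heights now [0 0 3 3 0], max=3
Drop 2: T rot1 at col 0 lands with bottom-row=0; cleared 0 line(s) (total 0); column heights now [3 2 3 3 0], max=3
Drop 3: O rot0 at col 2 lands with bottom-row=3; cleared 0 line(s) (total 0); column heights now [3 2 5 5 0], max=5
Drop 4: S rot0 at col 2 lands with bottom-row=5; cleared 0 line(s) (total 0); column heights now [3 2 6 7 7], max=7
Drop 5: S rot1 at col 1 lands with bottom-row=6; cleared 0 line(s) (total 0); column heights now [3 9 8 7 7], max=9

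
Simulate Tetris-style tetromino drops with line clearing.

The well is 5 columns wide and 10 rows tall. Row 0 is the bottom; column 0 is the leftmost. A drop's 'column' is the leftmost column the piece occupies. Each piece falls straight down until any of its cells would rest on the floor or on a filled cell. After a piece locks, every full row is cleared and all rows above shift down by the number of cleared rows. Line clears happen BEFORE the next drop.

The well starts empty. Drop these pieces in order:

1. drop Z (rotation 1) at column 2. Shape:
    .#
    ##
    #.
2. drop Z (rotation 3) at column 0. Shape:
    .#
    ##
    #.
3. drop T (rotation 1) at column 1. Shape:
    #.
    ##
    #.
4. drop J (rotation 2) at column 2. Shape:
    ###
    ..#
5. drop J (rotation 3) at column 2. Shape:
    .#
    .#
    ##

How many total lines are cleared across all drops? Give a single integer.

Drop 1: Z rot1 at col 2 lands with bottom-row=0; cleared 0 line(s) (total 0); column heights now [0 0 2 3 0], max=3
Drop 2: Z rot3 at col 0 lands with bottom-row=0; cleared 0 line(s) (total 0); column heights now [2 3 2 3 0], max=3
Drop 3: T rot1 at col 1 lands with bottom-row=3; cleared 0 line(s) (total 0); column heights now [2 6 5 3 0], max=6
Drop 4: J rot2 at col 2 lands with bottom-row=4; cleared 0 line(s) (total 0); column heights now [2 6 6 6 6], max=6
Drop 5: J rot3 at col 2 lands with bottom-row=6; cleared 0 line(s) (total 0); column heights now [2 6 7 9 6], max=9

Answer: 0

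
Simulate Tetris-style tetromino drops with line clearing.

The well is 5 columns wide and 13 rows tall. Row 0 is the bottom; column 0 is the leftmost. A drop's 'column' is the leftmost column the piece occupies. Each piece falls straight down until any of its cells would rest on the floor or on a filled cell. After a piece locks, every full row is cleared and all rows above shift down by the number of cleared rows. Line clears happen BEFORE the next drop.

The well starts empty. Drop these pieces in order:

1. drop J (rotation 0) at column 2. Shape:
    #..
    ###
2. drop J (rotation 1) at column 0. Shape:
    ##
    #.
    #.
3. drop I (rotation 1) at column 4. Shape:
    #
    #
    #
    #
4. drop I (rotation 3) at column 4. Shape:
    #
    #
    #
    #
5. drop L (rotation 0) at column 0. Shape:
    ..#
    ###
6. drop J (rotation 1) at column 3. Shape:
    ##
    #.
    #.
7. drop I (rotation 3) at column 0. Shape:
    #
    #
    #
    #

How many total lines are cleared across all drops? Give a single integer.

Answer: 0

Derivation:
Drop 1: J rot0 at col 2 lands with bottom-row=0; cleared 0 line(s) (total 0); column heights now [0 0 2 1 1], max=2
Drop 2: J rot1 at col 0 lands with bottom-row=0; cleared 0 line(s) (total 0); column heights now [3 3 2 1 1], max=3
Drop 3: I rot1 at col 4 lands with bottom-row=1; cleared 0 line(s) (total 0); column heights now [3 3 2 1 5], max=5
Drop 4: I rot3 at col 4 lands with bottom-row=5; cleared 0 line(s) (total 0); column heights now [3 3 2 1 9], max=9
Drop 5: L rot0 at col 0 lands with bottom-row=3; cleared 0 line(s) (total 0); column heights now [4 4 5 1 9], max=9
Drop 6: J rot1 at col 3 lands with bottom-row=7; cleared 0 line(s) (total 0); column heights now [4 4 5 10 10], max=10
Drop 7: I rot3 at col 0 lands with bottom-row=4; cleared 0 line(s) (total 0); column heights now [8 4 5 10 10], max=10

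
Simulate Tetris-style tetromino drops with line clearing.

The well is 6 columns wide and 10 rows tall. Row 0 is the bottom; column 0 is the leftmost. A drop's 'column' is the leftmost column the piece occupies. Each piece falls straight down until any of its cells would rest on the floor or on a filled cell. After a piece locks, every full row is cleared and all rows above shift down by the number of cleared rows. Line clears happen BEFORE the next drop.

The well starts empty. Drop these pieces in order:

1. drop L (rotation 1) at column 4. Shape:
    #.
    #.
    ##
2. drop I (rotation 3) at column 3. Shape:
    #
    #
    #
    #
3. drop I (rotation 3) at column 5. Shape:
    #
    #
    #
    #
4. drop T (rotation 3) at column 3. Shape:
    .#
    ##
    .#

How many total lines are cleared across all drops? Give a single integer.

Drop 1: L rot1 at col 4 lands with bottom-row=0; cleared 0 line(s) (total 0); column heights now [0 0 0 0 3 1], max=3
Drop 2: I rot3 at col 3 lands with bottom-row=0; cleared 0 line(s) (total 0); column heights now [0 0 0 4 3 1], max=4
Drop 3: I rot3 at col 5 lands with bottom-row=1; cleared 0 line(s) (total 0); column heights now [0 0 0 4 3 5], max=5
Drop 4: T rot3 at col 3 lands with bottom-row=3; cleared 0 line(s) (total 0); column heights now [0 0 0 5 6 5], max=6

Answer: 0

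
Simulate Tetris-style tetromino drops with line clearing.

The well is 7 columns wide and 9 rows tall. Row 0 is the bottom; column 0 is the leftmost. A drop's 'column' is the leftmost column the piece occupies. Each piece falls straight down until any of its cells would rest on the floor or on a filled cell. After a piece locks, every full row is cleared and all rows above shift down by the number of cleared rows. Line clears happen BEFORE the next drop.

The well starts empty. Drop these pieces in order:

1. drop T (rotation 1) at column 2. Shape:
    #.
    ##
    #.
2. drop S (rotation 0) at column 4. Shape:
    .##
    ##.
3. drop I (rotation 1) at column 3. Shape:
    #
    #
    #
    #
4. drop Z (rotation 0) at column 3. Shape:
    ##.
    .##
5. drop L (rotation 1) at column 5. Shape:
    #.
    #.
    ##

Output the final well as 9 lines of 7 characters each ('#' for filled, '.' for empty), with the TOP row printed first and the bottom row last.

Drop 1: T rot1 at col 2 lands with bottom-row=0; cleared 0 line(s) (total 0); column heights now [0 0 3 2 0 0 0], max=3
Drop 2: S rot0 at col 4 lands with bottom-row=0; cleared 0 line(s) (total 0); column heights now [0 0 3 2 1 2 2], max=3
Drop 3: I rot1 at col 3 lands with bottom-row=2; cleared 0 line(s) (total 0); column heights now [0 0 3 6 1 2 2], max=6
Drop 4: Z rot0 at col 3 lands with bottom-row=5; cleared 0 line(s) (total 0); column heights now [0 0 3 7 7 6 2], max=7
Drop 5: L rot1 at col 5 lands with bottom-row=6; cleared 0 line(s) (total 0); column heights now [0 0 3 7 7 9 7], max=9

Answer: .....#.
.....#.
...####
...###.
...#...
...#...
..##...
..##.##
..#.##.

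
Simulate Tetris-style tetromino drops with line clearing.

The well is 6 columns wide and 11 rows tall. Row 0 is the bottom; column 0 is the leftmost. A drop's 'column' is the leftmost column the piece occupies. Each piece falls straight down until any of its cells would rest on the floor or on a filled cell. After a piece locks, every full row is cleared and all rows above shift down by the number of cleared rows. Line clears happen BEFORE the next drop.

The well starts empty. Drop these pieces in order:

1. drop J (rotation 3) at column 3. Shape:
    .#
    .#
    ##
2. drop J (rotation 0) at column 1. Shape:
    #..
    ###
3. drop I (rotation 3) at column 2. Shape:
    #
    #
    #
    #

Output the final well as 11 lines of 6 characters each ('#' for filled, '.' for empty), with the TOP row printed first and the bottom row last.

Drop 1: J rot3 at col 3 lands with bottom-row=0; cleared 0 line(s) (total 0); column heights now [0 0 0 1 3 0], max=3
Drop 2: J rot0 at col 1 lands with bottom-row=1; cleared 0 line(s) (total 0); column heights now [0 3 2 2 3 0], max=3
Drop 3: I rot3 at col 2 lands with bottom-row=2; cleared 0 line(s) (total 0); column heights now [0 3 6 2 3 0], max=6

Answer: ......
......
......
......
......
..#...
..#...
..#...
.##.#.
.####.
...##.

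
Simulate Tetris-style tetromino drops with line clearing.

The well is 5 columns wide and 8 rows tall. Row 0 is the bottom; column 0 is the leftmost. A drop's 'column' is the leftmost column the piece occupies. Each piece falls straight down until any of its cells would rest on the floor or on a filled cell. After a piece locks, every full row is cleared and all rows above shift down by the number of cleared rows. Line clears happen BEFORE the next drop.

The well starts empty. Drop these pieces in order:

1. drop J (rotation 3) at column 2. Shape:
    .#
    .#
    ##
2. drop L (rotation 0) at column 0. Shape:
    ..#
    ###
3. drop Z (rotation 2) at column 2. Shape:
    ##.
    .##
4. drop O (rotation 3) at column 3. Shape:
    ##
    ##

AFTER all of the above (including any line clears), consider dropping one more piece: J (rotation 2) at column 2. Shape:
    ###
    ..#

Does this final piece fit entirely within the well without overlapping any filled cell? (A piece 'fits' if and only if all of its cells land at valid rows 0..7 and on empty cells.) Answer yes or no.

Answer: no

Derivation:
Drop 1: J rot3 at col 2 lands with bottom-row=0; cleared 0 line(s) (total 0); column heights now [0 0 1 3 0], max=3
Drop 2: L rot0 at col 0 lands with bottom-row=1; cleared 0 line(s) (total 0); column heights now [2 2 3 3 0], max=3
Drop 3: Z rot2 at col 2 lands with bottom-row=3; cleared 0 line(s) (total 0); column heights now [2 2 5 5 4], max=5
Drop 4: O rot3 at col 3 lands with bottom-row=5; cleared 0 line(s) (total 0); column heights now [2 2 5 7 7], max=7
Test piece J rot2 at col 2 (width 3): heights before test = [2 2 5 7 7]; fits = False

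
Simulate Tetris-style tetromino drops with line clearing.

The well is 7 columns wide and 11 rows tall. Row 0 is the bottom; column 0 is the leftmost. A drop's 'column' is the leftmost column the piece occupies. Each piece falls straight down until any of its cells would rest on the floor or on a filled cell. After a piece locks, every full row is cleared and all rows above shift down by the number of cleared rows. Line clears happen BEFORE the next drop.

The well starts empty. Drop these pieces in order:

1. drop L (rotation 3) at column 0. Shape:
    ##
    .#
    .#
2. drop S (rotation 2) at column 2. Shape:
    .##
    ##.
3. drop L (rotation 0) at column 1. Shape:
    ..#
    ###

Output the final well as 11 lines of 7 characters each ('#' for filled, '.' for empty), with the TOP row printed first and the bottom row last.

Drop 1: L rot3 at col 0 lands with bottom-row=0; cleared 0 line(s) (total 0); column heights now [3 3 0 0 0 0 0], max=3
Drop 2: S rot2 at col 2 lands with bottom-row=0; cleared 0 line(s) (total 0); column heights now [3 3 1 2 2 0 0], max=3
Drop 3: L rot0 at col 1 lands with bottom-row=3; cleared 0 line(s) (total 0); column heights now [3 4 4 5 2 0 0], max=5

Answer: .......
.......
.......
.......
.......
.......
...#...
.###...
##.....
.#.##..
.###...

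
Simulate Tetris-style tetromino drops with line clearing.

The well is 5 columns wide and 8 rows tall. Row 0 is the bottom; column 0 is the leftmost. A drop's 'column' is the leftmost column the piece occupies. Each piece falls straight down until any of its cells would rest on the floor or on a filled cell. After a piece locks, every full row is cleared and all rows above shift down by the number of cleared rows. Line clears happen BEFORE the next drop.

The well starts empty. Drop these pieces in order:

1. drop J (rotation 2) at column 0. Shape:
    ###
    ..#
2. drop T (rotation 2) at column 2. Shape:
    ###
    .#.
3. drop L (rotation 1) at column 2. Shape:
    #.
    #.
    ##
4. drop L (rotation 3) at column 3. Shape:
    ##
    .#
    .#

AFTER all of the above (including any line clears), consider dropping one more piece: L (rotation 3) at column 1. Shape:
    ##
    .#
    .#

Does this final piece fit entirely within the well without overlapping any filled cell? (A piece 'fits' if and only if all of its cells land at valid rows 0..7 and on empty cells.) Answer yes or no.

Drop 1: J rot2 at col 0 lands with bottom-row=0; cleared 0 line(s) (total 0); column heights now [2 2 2 0 0], max=2
Drop 2: T rot2 at col 2 lands with bottom-row=1; cleared 0 line(s) (total 0); column heights now [2 2 3 3 3], max=3
Drop 3: L rot1 at col 2 lands with bottom-row=3; cleared 0 line(s) (total 0); column heights now [2 2 6 4 3], max=6
Drop 4: L rot3 at col 3 lands with bottom-row=3; cleared 0 line(s) (total 0); column heights now [2 2 6 6 6], max=6
Test piece L rot3 at col 1 (width 2): heights before test = [2 2 6 6 6]; fits = False

Answer: no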